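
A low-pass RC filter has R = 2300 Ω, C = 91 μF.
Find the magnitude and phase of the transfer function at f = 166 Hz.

Step 1 — Angular frequency: ω = 2π·166 = 1043 rad/s.
Step 2 — Transfer function: H(jω) = 1/(1 + jωRC).
Step 3 — Denominator: 1 + jωRC = 1 + j·1043·2300·9.1e-05 = 1 + j218.3.
Step 4 — H = 2.098e-05 - j0.004581.
Step 5 — Magnitude: |H| = 0.004581 (-46.8 dB); phase: φ = -89.7°.

|H| = 0.004581 (-46.8 dB), φ = -89.7°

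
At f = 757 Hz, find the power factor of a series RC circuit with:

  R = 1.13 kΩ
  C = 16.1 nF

Step 1 — Angular frequency: ω = 2π·f = 2π·757 = 4756 rad/s.
Step 2 — Component impedances:
  R: Z = R = 1130 Ω
  C: Z = 1/(jωC) = -j/(ω·C) = 0 - j1.306e+04 Ω
Step 3 — Series combination: Z_total = R + C = 1130 - j1.306e+04 Ω = 1.311e+04∠-85.1° Ω.
Step 4 — Power factor: PF = cos(φ) = Re(Z)/|Z| = 1130/13107 = 0.08621.
Step 5 — Type: Im(Z) = -1.306e+04 ⇒ leading (phase φ = -85.1°).

PF = 0.08621 (leading, φ = -85.1°)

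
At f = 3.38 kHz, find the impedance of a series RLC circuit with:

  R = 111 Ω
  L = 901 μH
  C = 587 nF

Step 1 — Angular frequency: ω = 2π·f = 2π·3380 = 2.124e+04 rad/s.
Step 2 — Component impedances:
  R: Z = R = 111 Ω
  L: Z = jωL = j·2.124e+04·0.000901 = 0 + j19.13 Ω
  C: Z = 1/(jωC) = -j/(ω·C) = 0 - j80.22 Ω
Step 3 — Series combination: Z_total = R + L + C = 111 - j61.08 Ω = 126.7∠-28.8° Ω.

Z = 111 - j61.08 Ω = 126.7∠-28.8° Ω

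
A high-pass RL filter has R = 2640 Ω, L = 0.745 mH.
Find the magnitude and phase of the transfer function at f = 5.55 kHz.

Step 1 — Angular frequency: ω = 2π·5550 = 3.487e+04 rad/s.
Step 2 — Transfer function: H(jω) = jωL/(R + jωL).
Step 3 — Numerator jωL = j·25.98; denominator R + jωL = 2640 + j25.98.
Step 4 — H = 9.683e-05 + j0.00984.
Step 5 — Magnitude: |H| = 0.00984 (-40.1 dB); phase: φ = 89.4°.

|H| = 0.00984 (-40.1 dB), φ = 89.4°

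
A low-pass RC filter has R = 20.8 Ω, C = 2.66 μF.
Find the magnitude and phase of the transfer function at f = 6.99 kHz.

Step 1 — Angular frequency: ω = 2π·6990 = 4.392e+04 rad/s.
Step 2 — Transfer function: H(jω) = 1/(1 + jωRC).
Step 3 — Denominator: 1 + jωRC = 1 + j·4.392e+04·20.8·2.66e-06 = 1 + j2.43.
Step 4 — H = 0.1448 - j0.3519.
Step 5 — Magnitude: |H| = 0.3806 (-8.4 dB); phase: φ = -67.6°.

|H| = 0.3806 (-8.4 dB), φ = -67.6°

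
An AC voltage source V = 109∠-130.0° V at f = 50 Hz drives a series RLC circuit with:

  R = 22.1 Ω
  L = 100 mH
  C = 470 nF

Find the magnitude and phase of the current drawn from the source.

Step 1 — Angular frequency: ω = 2π·f = 2π·50 = 314.2 rad/s.
Step 2 — Component impedances:
  R: Z = R = 22.1 Ω
  L: Z = jωL = j·314.2·0.1 = 0 + j31.42 Ω
  C: Z = 1/(jωC) = -j/(ω·C) = 0 - j6773 Ω
Step 3 — Series combination: Z_total = R + L + C = 22.1 - j6741 Ω = 6741∠-89.8° Ω.
Step 4 — Source phasor: V = 109∠-130.0° V = -70.06 - j83.5 V.
Step 5 — Ohm's law: I = V / Z_total = (-70.06 - j83.5) / (22.1 - j6741) = 0.01235 - j0.01043 A.
Step 6 — Convert to polar: |I| = 0.01617 A, ∠I = -40.2°.

I = 0.01617∠-40.2° A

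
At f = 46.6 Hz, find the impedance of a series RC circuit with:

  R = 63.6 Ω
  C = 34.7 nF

Step 1 — Angular frequency: ω = 2π·f = 2π·46.6 = 292.8 rad/s.
Step 2 — Component impedances:
  R: Z = R = 63.6 Ω
  C: Z = 1/(jωC) = -j/(ω·C) = 0 - j9.842e+04 Ω
Step 3 — Series combination: Z_total = R + C = 63.6 - j9.842e+04 Ω = 9.842e+04∠-90.0° Ω.

Z = 63.6 - j9.842e+04 Ω = 9.842e+04∠-90.0° Ω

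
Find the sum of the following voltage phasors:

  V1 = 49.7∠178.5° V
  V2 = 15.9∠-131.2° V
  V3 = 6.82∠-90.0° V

Step 1 — Convert each phasor to rectangular form:
  V1 = 49.7·(cos(178.5°) + j·sin(178.5°)) = -49.68 + j1.301 V
  V2 = 15.9·(cos(-131.2°) + j·sin(-131.2°)) = -10.47 - j11.96 V
  V3 = 6.82·(cos(-90.0°) + j·sin(-90.0°)) = 0 - j6.82 V
Step 2 — Sum components: V_total = -60.16 - j17.48 V.
Step 3 — Convert to polar: |V_total| = 62.64 V, ∠V_total = -163.8°.

V_total = 62.64∠-163.8° V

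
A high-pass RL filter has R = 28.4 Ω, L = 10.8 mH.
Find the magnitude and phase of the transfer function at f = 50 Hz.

Step 1 — Angular frequency: ω = 2π·50 = 314.2 rad/s.
Step 2 — Transfer function: H(jω) = jωL/(R + jωL).
Step 3 — Numerator jωL = j·3.393; denominator R + jωL = 28.4 + j3.393.
Step 4 — H = 0.01407 + j0.1178.
Step 5 — Magnitude: |H| = 0.1186 (-18.5 dB); phase: φ = 83.2°.

|H| = 0.1186 (-18.5 dB), φ = 83.2°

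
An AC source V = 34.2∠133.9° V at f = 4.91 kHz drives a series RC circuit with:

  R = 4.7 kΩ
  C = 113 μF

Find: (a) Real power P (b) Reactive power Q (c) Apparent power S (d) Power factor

Step 1 — Angular frequency: ω = 2π·f = 2π·4910 = 3.085e+04 rad/s.
Step 2 — Component impedances:
  R: Z = R = 4700 Ω
  C: Z = 1/(jωC) = -j/(ω·C) = 0 - j0.2869 Ω
Step 3 — Series combination: Z_total = R + C = 4700 - j0.2869 Ω = 4700∠-0.0° Ω.
Step 4 — Source phasor: V = 34.2∠133.9° V = -23.71 + j24.64 V.
Step 5 — Current: I = V / Z = -0.005046 + j0.005243 A = 0.007277∠133.9° A.
Step 6 — Complex power: S = V·I* = 0.2489 - j1.519e-05 VA.
Step 7 — Real power: P = Re(S) = 0.2489 W.
Step 8 — Reactive power: Q = Im(S) = -1.519e-05 VAR.
Step 9 — Apparent power: |S| = 0.2489 VA.
Step 10 — Power factor: PF = P/|S| = 1 (leading).

(a) P = 0.2489 W  (b) Q = -1.519e-05 VAR  (c) S = 0.2489 VA  (d) PF = 1 (leading)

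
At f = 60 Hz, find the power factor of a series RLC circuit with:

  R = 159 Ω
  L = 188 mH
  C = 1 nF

Step 1 — Angular frequency: ω = 2π·f = 2π·60 = 377 rad/s.
Step 2 — Component impedances:
  R: Z = R = 159 Ω
  L: Z = jωL = j·377·0.188 = 0 + j70.87 Ω
  C: Z = 1/(jωC) = -j/(ω·C) = 0 - j2.653e+06 Ω
Step 3 — Series combination: Z_total = R + L + C = 159 - j2.653e+06 Ω = 2.653e+06∠-90.0° Ω.
Step 4 — Power factor: PF = cos(φ) = Re(Z)/|Z| = 159/2.6525e+06 = 5.994e-05.
Step 5 — Type: Im(Z) = -2.653e+06 ⇒ leading (phase φ = -90.0°).

PF = 5.994e-05 (leading, φ = -90.0°)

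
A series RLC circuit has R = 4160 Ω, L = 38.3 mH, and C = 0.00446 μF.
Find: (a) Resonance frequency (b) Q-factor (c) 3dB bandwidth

Step 1 — Resonance: ω₀ = 1/√(LC) = 1/√(0.0383·4.46e-09) = 7.651e+04 rad/s.
Step 2 — f₀ = ω₀/(2π) = 1.218e+04 Hz.
Step 3 — Series Q: Q = ω₀L/R = 7.651e+04·0.0383/4160 = 0.7044.
Step 4 — Bandwidth: Δω = ω₀/Q = 1.086e+05 rad/s; BW = Δω/(2π) = 1.729e+04 Hz.

(a) f₀ = 1.218e+04 Hz  (b) Q = 0.7044  (c) BW = 1.729e+04 Hz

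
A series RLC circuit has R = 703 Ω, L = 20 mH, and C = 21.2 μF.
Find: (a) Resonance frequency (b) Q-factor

Step 1 — Resonance condition Im(Z)=0 gives ω₀ = 1/√(LC).
Step 2 — ω₀ = 1/√(0.02·2.12e-05) = 1536 rad/s.
Step 3 — f₀ = ω₀/(2π) = 244.4 Hz.
Step 4 — Series Q: Q = ω₀L/R = 1536·0.02/703 = 0.04369.

(a) f₀ = 244.4 Hz  (b) Q = 0.04369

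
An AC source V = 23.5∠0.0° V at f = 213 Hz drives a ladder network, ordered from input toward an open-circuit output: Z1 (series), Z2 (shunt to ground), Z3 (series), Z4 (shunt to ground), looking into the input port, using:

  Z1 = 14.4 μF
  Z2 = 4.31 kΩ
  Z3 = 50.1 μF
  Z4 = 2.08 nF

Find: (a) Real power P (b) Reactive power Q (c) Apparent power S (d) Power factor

Step 1 — Angular frequency: ω = 2π·f = 2π·213 = 1338 rad/s.
Step 2 — Component impedances:
  Z1: Z = 1/(jωC) = -j/(ω·C) = 0 - j51.89 Ω
  Z2: Z = R = 4310 Ω
  Z3: Z = 1/(jωC) = -j/(ω·C) = 0 - j14.91 Ω
  Z4: Z = 1/(jωC) = -j/(ω·C) = 0 - j3.592e+05 Ω
Step 3 — Ladder network (open output): work backward from the far end, alternating series and parallel combinations. Z_in = 4309 - j103.6 Ω = 4311∠-1.4° Ω.
Step 4 — Source phasor: V = 23.5∠0.0° V = 23.5 V.
Step 5 — Current: I = V / Z = 0.00545 + j0.000131 A = 0.005452∠1.4° A.
Step 6 — Complex power: S = V·I* = 0.1281 - j0.003079 VA.
Step 7 — Real power: P = Re(S) = 0.1281 W.
Step 8 — Reactive power: Q = Im(S) = -0.003079 VAR.
Step 9 — Apparent power: |S| = 0.1281 VA.
Step 10 — Power factor: PF = P/|S| = 0.9997 (leading).

(a) P = 0.1281 W  (b) Q = -0.003079 VAR  (c) S = 0.1281 VA  (d) PF = 0.9997 (leading)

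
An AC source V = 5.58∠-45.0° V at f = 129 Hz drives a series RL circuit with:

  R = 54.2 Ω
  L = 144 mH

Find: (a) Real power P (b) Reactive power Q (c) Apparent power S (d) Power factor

Step 1 — Angular frequency: ω = 2π·f = 2π·129 = 810.5 rad/s.
Step 2 — Component impedances:
  R: Z = R = 54.2 Ω
  L: Z = jωL = j·810.5·0.144 = 0 + j116.7 Ω
Step 3 — Series combination: Z_total = R + L = 54.2 + j116.7 Ω = 128.7∠65.1° Ω.
Step 4 — Source phasor: V = 5.58∠-45.0° V = 3.946 - j3.946 V.
Step 5 — Current: I = V / Z = -0.0149 - j0.04072 A = 0.04336∠-110.1° A.
Step 6 — Complex power: S = V·I* = 0.1019 + j0.2194 VA.
Step 7 — Real power: P = Re(S) = 0.1019 W.
Step 8 — Reactive power: Q = Im(S) = 0.2194 VAR.
Step 9 — Apparent power: |S| = 0.242 VA.
Step 10 — Power factor: PF = P/|S| = 0.4212 (lagging).

(a) P = 0.1019 W  (b) Q = 0.2194 VAR  (c) S = 0.242 VA  (d) PF = 0.4212 (lagging)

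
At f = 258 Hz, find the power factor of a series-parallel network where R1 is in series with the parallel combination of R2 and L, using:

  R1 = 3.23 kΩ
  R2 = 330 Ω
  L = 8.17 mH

Step 1 — Angular frequency: ω = 2π·f = 2π·258 = 1621 rad/s.
Step 2 — Component impedances:
  R1: Z = R = 3230 Ω
  R2: Z = R = 330 Ω
  L: Z = jωL = j·1621·0.00817 = 0 + j13.24 Ω
Step 3 — Parallel branch: R2 || L = 1/(1/R2 + 1/L) = 0.5307 + j13.22 Ω.
Step 4 — Series with R1: Z_total = R1 + (R2 || L) = 3231 + j13.22 Ω = 3231∠0.2° Ω.
Step 5 — Power factor: PF = cos(φ) = Re(Z)/|Z| = 3231/3231 = 1.
Step 6 — Type: Im(Z) = 13.22 ⇒ lagging (phase φ = 0.2°).

PF = 1 (lagging, φ = 0.2°)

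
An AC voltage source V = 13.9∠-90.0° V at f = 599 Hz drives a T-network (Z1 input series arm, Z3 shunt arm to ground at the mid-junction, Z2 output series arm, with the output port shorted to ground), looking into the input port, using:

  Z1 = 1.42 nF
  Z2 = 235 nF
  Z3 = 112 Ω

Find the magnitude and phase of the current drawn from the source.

Step 1 — Angular frequency: ω = 2π·f = 2π·599 = 3764 rad/s.
Step 2 — Component impedances:
  Z1: Z = 1/(jωC) = -j/(ω·C) = 0 - j1.871e+05 Ω
  Z2: Z = 1/(jωC) = -j/(ω·C) = 0 - j1131 Ω
  Z3: Z = R = 112 Ω
Step 3 — With the output port shorted to ground, the output series arm Z2 runs from the junction to ground; the shunt arm Z3 also runs from the junction to ground. They appear in parallel: Z3 || Z2 = 110.9 - j10.99 Ω.
Step 4 — Series with input arm Z1: Z_in = Z1 + (Z3 || Z2) = 110.9 - j1.871e+05 Ω = 1.871e+05∠-90.0° Ω.
Step 5 — Source phasor: V = 13.9∠-90.0° V = 0 - j13.9 V.
Step 6 — Ohm's law: I = V / Z_total = (0 - j13.9) / (110.9 - j1.871e+05) = 7.428e-05 - j4.403e-08 A.
Step 7 — Convert to polar: |I| = 7.428e-05 A, ∠I = -0.0°.

I = 7.428e-05∠-0.0° A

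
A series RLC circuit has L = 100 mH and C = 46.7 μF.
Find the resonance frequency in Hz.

Step 1 — Resonance condition Im(Z)=0 gives ω₀ = 1/√(LC).
Step 2 — ω₀ = 1/√(0.1·4.67e-05) = 462.7 rad/s.
Step 3 — f₀ = ω₀/(2π) = 73.65 Hz.

f₀ = 73.65 Hz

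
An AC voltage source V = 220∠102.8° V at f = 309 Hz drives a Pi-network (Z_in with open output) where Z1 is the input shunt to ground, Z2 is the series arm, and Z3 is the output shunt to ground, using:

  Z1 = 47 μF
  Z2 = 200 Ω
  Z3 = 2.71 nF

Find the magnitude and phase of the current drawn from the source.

Step 1 — Angular frequency: ω = 2π·f = 2π·309 = 1942 rad/s.
Step 2 — Component impedances:
  Z1: Z = 1/(jωC) = -j/(ω·C) = 0 - j10.96 Ω
  Z2: Z = R = 200 Ω
  Z3: Z = 1/(jωC) = -j/(ω·C) = 0 - j1.901e+05 Ω
Step 3 — With open output, the series arm Z2 and the output shunt Z3 appear in series to ground: Z2 + Z3 = 200 - j1.901e+05 Ω.
Step 4 — Parallel with input shunt Z1: Z_in = Z1 || (Z2 + Z3) = 6.648e-07 - j10.96 Ω = 10.96∠-90.0° Ω.
Step 5 — Source phasor: V = 220∠102.8° V = -48.74 + j214.5 V.
Step 6 — Ohm's law: I = V / Z_total = (-48.74 + j214.5) / (6.648e-07 - j10.96) = -19.58 - j4.448 A.
Step 7 — Convert to polar: |I| = 20.08 A, ∠I = -167.2°.

I = 20.08∠-167.2° A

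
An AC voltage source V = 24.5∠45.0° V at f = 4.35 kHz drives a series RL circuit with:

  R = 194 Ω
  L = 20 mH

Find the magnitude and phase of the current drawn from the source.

Step 1 — Angular frequency: ω = 2π·f = 2π·4350 = 2.733e+04 rad/s.
Step 2 — Component impedances:
  R: Z = R = 194 Ω
  L: Z = jωL = j·2.733e+04·0.02 = 0 + j546.6 Ω
Step 3 — Series combination: Z_total = R + L = 194 + j546.6 Ω = 580∠70.5° Ω.
Step 4 — Source phasor: V = 24.5∠45.0° V = 17.32 + j17.32 V.
Step 5 — Ohm's law: I = V / Z_total = (17.32 + j17.32) / (194 + j546.6) = 0.03814 - j0.01816 A.
Step 6 — Convert to polar: |I| = 0.04224 A, ∠I = -25.5°.

I = 0.04224∠-25.5° A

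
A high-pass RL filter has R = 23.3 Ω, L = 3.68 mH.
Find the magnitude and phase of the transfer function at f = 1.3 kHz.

Step 1 — Angular frequency: ω = 2π·1300 = 8168 rad/s.
Step 2 — Transfer function: H(jω) = jωL/(R + jωL).
Step 3 — Numerator jωL = j·30.06; denominator R + jωL = 23.3 + j30.06.
Step 4 — H = 0.6247 + j0.4842.
Step 5 — Magnitude: |H| = 0.7904 (-2.0 dB); phase: φ = 37.8°.

|H| = 0.7904 (-2.0 dB), φ = 37.8°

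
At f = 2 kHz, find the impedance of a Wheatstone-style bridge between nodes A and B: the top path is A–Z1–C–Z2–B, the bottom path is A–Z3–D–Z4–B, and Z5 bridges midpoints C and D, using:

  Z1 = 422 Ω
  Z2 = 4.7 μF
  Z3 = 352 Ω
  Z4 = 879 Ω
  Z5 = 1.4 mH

Step 1 — Angular frequency: ω = 2π·f = 2π·2000 = 1.257e+04 rad/s.
Step 2 — Component impedances:
  Z1: Z = R = 422 Ω
  Z2: Z = 1/(jωC) = -j/(ω·C) = 0 - j16.93 Ω
  Z3: Z = R = 352 Ω
  Z4: Z = R = 879 Ω
  Z5: Z = jωL = j·1.257e+04·0.0014 = 0 + j17.59 Ω
Step 3 — Bridge requires nodal analysis (the Z5 bridge couples midpoints C and D, so the two paths cannot be reduced to a simple series/parallel combination). Setting node B to ground and injecting 1 A at node A, the 3-node admittance system at A, C, D solves to V_A = Z_AB = 192.1 - j11.7 Ω = 192.5∠-3.5° Ω.

Z = 192.1 - j11.7 Ω = 192.5∠-3.5° Ω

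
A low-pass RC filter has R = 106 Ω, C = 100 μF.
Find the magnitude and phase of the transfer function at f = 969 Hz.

Step 1 — Angular frequency: ω = 2π·969 = 6088 rad/s.
Step 2 — Transfer function: H(jω) = 1/(1 + jωRC).
Step 3 — Denominator: 1 + jωRC = 1 + j·6088·106·0.0001 = 1 + j64.54.
Step 4 — H = 0.00024 - j0.01549.
Step 5 — Magnitude: |H| = 0.01549 (-36.2 dB); phase: φ = -89.1°.

|H| = 0.01549 (-36.2 dB), φ = -89.1°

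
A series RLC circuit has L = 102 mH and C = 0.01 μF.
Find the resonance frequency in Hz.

Step 1 — Resonance condition Im(Z)=0 gives ω₀ = 1/√(LC).
Step 2 — ω₀ = 1/√(0.102·1e-08) = 3.131e+04 rad/s.
Step 3 — f₀ = ω₀/(2π) = 4983 Hz.

f₀ = 4983 Hz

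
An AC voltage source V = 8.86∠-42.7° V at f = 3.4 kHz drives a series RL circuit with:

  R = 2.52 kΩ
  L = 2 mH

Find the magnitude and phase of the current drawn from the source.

Step 1 — Angular frequency: ω = 2π·f = 2π·3400 = 2.136e+04 rad/s.
Step 2 — Component impedances:
  R: Z = R = 2520 Ω
  L: Z = jωL = j·2.136e+04·0.002 = 0 + j42.73 Ω
Step 3 — Series combination: Z_total = R + L = 2520 + j42.73 Ω = 2520∠1.0° Ω.
Step 4 — Source phasor: V = 8.86∠-42.7° V = 6.511 - j6.008 V.
Step 5 — Ohm's law: I = V / Z_total = (6.511 - j6.008) / (2520 + j42.73) = 0.002543 - j0.002427 A.
Step 6 — Convert to polar: |I| = 0.003515 A, ∠I = -43.7°.

I = 0.003515∠-43.7° A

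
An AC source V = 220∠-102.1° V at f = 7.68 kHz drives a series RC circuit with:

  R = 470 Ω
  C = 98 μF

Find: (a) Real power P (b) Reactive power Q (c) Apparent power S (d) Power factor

Step 1 — Angular frequency: ω = 2π·f = 2π·7680 = 4.825e+04 rad/s.
Step 2 — Component impedances:
  R: Z = R = 470 Ω
  C: Z = 1/(jωC) = -j/(ω·C) = 0 - j0.2115 Ω
Step 3 — Series combination: Z_total = R + C = 470 - j0.2115 Ω = 470∠-0.0° Ω.
Step 4 — Source phasor: V = 220∠-102.1° V = -46.12 - j215.1 V.
Step 5 — Current: I = V / Z = -0.09791 - j0.4577 A = 0.4681∠-102.1° A.
Step 6 — Complex power: S = V·I* = 103 - j0.04633 VA.
Step 7 — Real power: P = Re(S) = 103 W.
Step 8 — Reactive power: Q = Im(S) = -0.04633 VAR.
Step 9 — Apparent power: |S| = 103 VA.
Step 10 — Power factor: PF = P/|S| = 1 (leading).

(a) P = 103 W  (b) Q = -0.04633 VAR  (c) S = 103 VA  (d) PF = 1 (leading)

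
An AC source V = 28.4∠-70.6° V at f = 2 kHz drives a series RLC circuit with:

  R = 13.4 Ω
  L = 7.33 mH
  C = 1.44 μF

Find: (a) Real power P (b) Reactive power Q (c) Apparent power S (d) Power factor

Step 1 — Angular frequency: ω = 2π·f = 2π·2000 = 1.257e+04 rad/s.
Step 2 — Component impedances:
  R: Z = R = 13.4 Ω
  L: Z = jωL = j·1.257e+04·0.00733 = 0 + j92.11 Ω
  C: Z = 1/(jωC) = -j/(ω·C) = 0 - j55.26 Ω
Step 3 — Series combination: Z_total = R + L + C = 13.4 + j36.85 Ω = 39.21∠70.0° Ω.
Step 4 — Source phasor: V = 28.4∠-70.6° V = 9.433 - j26.79 V.
Step 5 — Current: I = V / Z = -0.5598 - j0.4596 A = 0.7243∠-140.6° A.
Step 6 — Complex power: S = V·I* = 7.03 + j19.33 VA.
Step 7 — Real power: P = Re(S) = 7.03 W.
Step 8 — Reactive power: Q = Im(S) = 19.33 VAR.
Step 9 — Apparent power: |S| = 20.57 VA.
Step 10 — Power factor: PF = P/|S| = 0.3417 (lagging).

(a) P = 7.03 W  (b) Q = 19.33 VAR  (c) S = 20.57 VA  (d) PF = 0.3417 (lagging)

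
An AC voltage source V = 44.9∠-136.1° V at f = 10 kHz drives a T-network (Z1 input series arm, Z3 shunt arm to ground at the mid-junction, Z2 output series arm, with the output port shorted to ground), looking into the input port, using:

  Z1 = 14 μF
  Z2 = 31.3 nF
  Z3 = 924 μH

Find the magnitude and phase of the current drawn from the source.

Step 1 — Angular frequency: ω = 2π·f = 2π·1e+04 = 6.283e+04 rad/s.
Step 2 — Component impedances:
  Z1: Z = 1/(jωC) = -j/(ω·C) = 0 - j1.137 Ω
  Z2: Z = 1/(jωC) = -j/(ω·C) = 0 - j508.5 Ω
  Z3: Z = jωL = j·6.283e+04·0.000924 = 0 + j58.06 Ω
Step 3 — With the output port shorted to ground, the output series arm Z2 runs from the junction to ground; the shunt arm Z3 also runs from the junction to ground. They appear in parallel: Z3 || Z2 = 0 + j65.54 Ω.
Step 4 — Series with input arm Z1: Z_in = Z1 + (Z3 || Z2) = 0 + j64.4 Ω = 64.4∠90.0° Ω.
Step 5 — Source phasor: V = 44.9∠-136.1° V = -32.35 - j31.13 V.
Step 6 — Ohm's law: I = V / Z_total = (-32.35 - j31.13) / (0 + j64.4) = -0.4834 + j0.5023 A.
Step 7 — Convert to polar: |I| = 0.6972 A, ∠I = 133.9°.

I = 0.6972∠133.9° A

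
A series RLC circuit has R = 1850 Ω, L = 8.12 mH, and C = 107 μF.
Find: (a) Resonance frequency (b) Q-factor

Step 1 — Resonance condition Im(Z)=0 gives ω₀ = 1/√(LC).
Step 2 — ω₀ = 1/√(0.00812·0.000107) = 1073 rad/s.
Step 3 — f₀ = ω₀/(2π) = 170.7 Hz.
Step 4 — Series Q: Q = ω₀L/R = 1073·0.00812/1850 = 0.004709.

(a) f₀ = 170.7 Hz  (b) Q = 0.004709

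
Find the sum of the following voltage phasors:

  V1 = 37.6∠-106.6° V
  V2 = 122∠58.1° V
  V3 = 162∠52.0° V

Step 1 — Convert each phasor to rectangular form:
  V1 = 37.6·(cos(-106.6°) + j·sin(-106.6°)) = -10.74 - j36.03 V
  V2 = 122·(cos(58.1°) + j·sin(58.1°)) = 64.47 + j103.6 V
  V3 = 162·(cos(52.0°) + j·sin(52.0°)) = 99.74 + j127.7 V
Step 2 — Sum components: V_total = 153.5 + j195.2 V.
Step 3 — Convert to polar: |V_total| = 248.3 V, ∠V_total = 51.8°.

V_total = 248.3∠51.8° V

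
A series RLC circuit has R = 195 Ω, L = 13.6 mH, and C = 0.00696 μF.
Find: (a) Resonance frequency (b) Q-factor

Step 1 — Resonance condition Im(Z)=0 gives ω₀ = 1/√(LC).
Step 2 — ω₀ = 1/√(0.0136·6.96e-09) = 1.028e+05 rad/s.
Step 3 — f₀ = ω₀/(2π) = 1.636e+04 Hz.
Step 4 — Series Q: Q = ω₀L/R = 1.028e+05·0.0136/195 = 7.169.

(a) f₀ = 1.636e+04 Hz  (b) Q = 7.169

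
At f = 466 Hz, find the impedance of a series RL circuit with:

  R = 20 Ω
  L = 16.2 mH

Step 1 — Angular frequency: ω = 2π·f = 2π·466 = 2928 rad/s.
Step 2 — Component impedances:
  R: Z = R = 20 Ω
  L: Z = jωL = j·2928·0.0162 = 0 + j47.43 Ω
Step 3 — Series combination: Z_total = R + L = 20 + j47.43 Ω = 51.48∠67.1° Ω.

Z = 20 + j47.43 Ω = 51.48∠67.1° Ω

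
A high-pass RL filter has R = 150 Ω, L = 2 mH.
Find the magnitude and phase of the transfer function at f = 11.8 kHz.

Step 1 — Angular frequency: ω = 2π·1.18e+04 = 7.414e+04 rad/s.
Step 2 — Transfer function: H(jω) = jωL/(R + jωL).
Step 3 — Numerator jωL = j·148.3; denominator R + jωL = 150 + j148.3.
Step 4 — H = 0.4942 + j0.5.
Step 5 — Magnitude: |H| = 0.703 (-3.1 dB); phase: φ = 45.3°.

|H| = 0.703 (-3.1 dB), φ = 45.3°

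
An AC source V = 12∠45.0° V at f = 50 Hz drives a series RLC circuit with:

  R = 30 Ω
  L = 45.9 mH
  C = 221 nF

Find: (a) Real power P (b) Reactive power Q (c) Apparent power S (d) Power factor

Step 1 — Angular frequency: ω = 2π·f = 2π·50 = 314.2 rad/s.
Step 2 — Component impedances:
  R: Z = R = 30 Ω
  L: Z = jωL = j·314.2·0.0459 = 0 + j14.42 Ω
  C: Z = 1/(jωC) = -j/(ω·C) = 0 - j1.44e+04 Ω
Step 3 — Series combination: Z_total = R + L + C = 30 - j1.439e+04 Ω = 1.439e+04∠-89.9° Ω.
Step 4 — Source phasor: V = 12∠45.0° V = 8.485 + j8.485 V.
Step 5 — Current: I = V / Z = -0.0005885 + j0.0005909 A = 0.000834∠134.9° A.
Step 6 — Complex power: S = V·I* = 2.087e-05 - j0.01001 VA.
Step 7 — Real power: P = Re(S) = 2.087e-05 W.
Step 8 — Reactive power: Q = Im(S) = -0.01001 VAR.
Step 9 — Apparent power: |S| = 0.01001 VA.
Step 10 — Power factor: PF = P/|S| = 0.002085 (leading).

(a) P = 2.087e-05 W  (b) Q = -0.01001 VAR  (c) S = 0.01001 VA  (d) PF = 0.002085 (leading)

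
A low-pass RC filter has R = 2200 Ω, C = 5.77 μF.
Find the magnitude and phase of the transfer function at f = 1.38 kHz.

Step 1 — Angular frequency: ω = 2π·1380 = 8671 rad/s.
Step 2 — Transfer function: H(jω) = 1/(1 + jωRC).
Step 3 — Denominator: 1 + jωRC = 1 + j·8671·2200·5.77e-06 = 1 + j110.1.
Step 4 — H = 8.254e-05 - j0.009085.
Step 5 — Magnitude: |H| = 0.009085 (-40.8 dB); phase: φ = -89.5°.

|H| = 0.009085 (-40.8 dB), φ = -89.5°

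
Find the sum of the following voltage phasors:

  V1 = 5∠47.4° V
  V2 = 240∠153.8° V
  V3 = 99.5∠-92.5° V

Step 1 — Convert each phasor to rectangular form:
  V1 = 5·(cos(47.4°) + j·sin(47.4°)) = 3.384 + j3.68 V
  V2 = 240·(cos(153.8°) + j·sin(153.8°)) = -215.3 + j106 V
  V3 = 99.5·(cos(-92.5°) + j·sin(-92.5°)) = -4.34 - j99.41 V
Step 2 — Sum components: V_total = -216.3 + j10.24 V.
Step 3 — Convert to polar: |V_total| = 216.5 V, ∠V_total = 177.3°.

V_total = 216.5∠177.3° V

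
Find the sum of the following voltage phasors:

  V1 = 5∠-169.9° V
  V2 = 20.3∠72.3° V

Step 1 — Convert each phasor to rectangular form:
  V1 = 5·(cos(-169.9°) + j·sin(-169.9°)) = -4.923 - j0.8768 V
  V2 = 20.3·(cos(72.3°) + j·sin(72.3°)) = 6.172 + j19.34 V
Step 2 — Sum components: V_total = 1.249 + j18.46 V.
Step 3 — Convert to polar: |V_total| = 18.5 V, ∠V_total = 86.1°.

V_total = 18.5∠86.1° V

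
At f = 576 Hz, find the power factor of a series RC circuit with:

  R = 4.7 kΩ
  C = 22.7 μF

Step 1 — Angular frequency: ω = 2π·f = 2π·576 = 3619 rad/s.
Step 2 — Component impedances:
  R: Z = R = 4700 Ω
  C: Z = 1/(jωC) = -j/(ω·C) = 0 - j12.17 Ω
Step 3 — Series combination: Z_total = R + C = 4700 - j12.17 Ω = 4700∠-0.1° Ω.
Step 4 — Power factor: PF = cos(φ) = Re(Z)/|Z| = 4700/4700 = 1.
Step 5 — Type: Im(Z) = -12.17 ⇒ leading (phase φ = -0.1°).

PF = 1 (leading, φ = -0.1°)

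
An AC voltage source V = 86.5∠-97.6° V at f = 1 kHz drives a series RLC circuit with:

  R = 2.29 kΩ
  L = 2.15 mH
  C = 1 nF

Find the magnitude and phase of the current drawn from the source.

Step 1 — Angular frequency: ω = 2π·f = 2π·1000 = 6283 rad/s.
Step 2 — Component impedances:
  R: Z = R = 2290 Ω
  L: Z = jωL = j·6283·0.00215 = 0 + j13.51 Ω
  C: Z = 1/(jωC) = -j/(ω·C) = 0 - j1.592e+05 Ω
Step 3 — Series combination: Z_total = R + L + C = 2290 - j1.591e+05 Ω = 1.592e+05∠-89.2° Ω.
Step 4 — Source phasor: V = 86.5∠-97.6° V = -11.44 - j85.74 V.
Step 5 — Ohm's law: I = V / Z_total = (-11.44 - j85.74) / (2290 - j1.591e+05) = 0.0005376 - j7.962e-05 A.
Step 6 — Convert to polar: |I| = 0.0005435 A, ∠I = -8.4°.

I = 0.0005435∠-8.4° A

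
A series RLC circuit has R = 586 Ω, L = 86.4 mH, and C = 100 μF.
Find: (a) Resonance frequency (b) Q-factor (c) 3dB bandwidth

Step 1 — Resonance condition Im(Z)=0 gives ω₀ = 1/√(LC).
Step 2 — ω₀ = 1/√(0.0864·0.0001) = 340.2 rad/s.
Step 3 — f₀ = ω₀/(2π) = 54.15 Hz.
Step 4 — Series Q: Q = ω₀L/R = 340.2·0.0864/586 = 0.05016.
Step 5 — 3dB bandwidth: Δω = ω₀/Q = 6782 rad/s; BW = Δω/(2π) = 1079 Hz.

(a) f₀ = 54.15 Hz  (b) Q = 0.05016  (c) BW = 1079 Hz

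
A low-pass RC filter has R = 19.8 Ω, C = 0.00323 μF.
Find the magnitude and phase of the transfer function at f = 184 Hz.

Step 1 — Angular frequency: ω = 2π·184 = 1156 rad/s.
Step 2 — Transfer function: H(jω) = 1/(1 + jωRC).
Step 3 — Denominator: 1 + jωRC = 1 + j·1156·19.8·3.23e-09 = 1 + j7.394e-05.
Step 4 — H = 1 - j7.394e-05.
Step 5 — Magnitude: |H| = 1 (-0.0 dB); phase: φ = -0.0°.

|H| = 1 (-0.0 dB), φ = -0.0°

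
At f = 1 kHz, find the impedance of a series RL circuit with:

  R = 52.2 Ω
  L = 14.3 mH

Step 1 — Angular frequency: ω = 2π·f = 2π·1000 = 6283 rad/s.
Step 2 — Component impedances:
  R: Z = R = 52.2 Ω
  L: Z = jωL = j·6283·0.0143 = 0 + j89.85 Ω
Step 3 — Series combination: Z_total = R + L = 52.2 + j89.85 Ω = 103.9∠59.8° Ω.

Z = 52.2 + j89.85 Ω = 103.9∠59.8° Ω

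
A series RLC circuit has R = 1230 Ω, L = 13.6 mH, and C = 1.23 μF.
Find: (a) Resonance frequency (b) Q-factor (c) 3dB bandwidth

Step 1 — Resonance condition Im(Z)=0 gives ω₀ = 1/√(LC).
Step 2 — ω₀ = 1/√(0.0136·1.23e-06) = 7732 rad/s.
Step 3 — f₀ = ω₀/(2π) = 1231 Hz.
Step 4 — Series Q: Q = ω₀L/R = 7732·0.0136/1230 = 0.08549.
Step 5 — 3dB bandwidth: Δω = ω₀/Q = 9.044e+04 rad/s; BW = Δω/(2π) = 1.439e+04 Hz.

(a) f₀ = 1231 Hz  (b) Q = 0.08549  (c) BW = 1.439e+04 Hz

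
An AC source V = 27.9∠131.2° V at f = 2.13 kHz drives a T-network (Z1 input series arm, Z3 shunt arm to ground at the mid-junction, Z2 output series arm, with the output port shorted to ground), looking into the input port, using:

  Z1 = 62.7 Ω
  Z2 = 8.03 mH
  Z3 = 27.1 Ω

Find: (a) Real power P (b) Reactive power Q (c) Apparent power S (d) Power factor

Step 1 — Angular frequency: ω = 2π·f = 2π·2130 = 1.338e+04 rad/s.
Step 2 — Component impedances:
  Z1: Z = R = 62.7 Ω
  Z2: Z = jωL = j·1.338e+04·0.00803 = 0 + j107.5 Ω
  Z3: Z = R = 27.1 Ω
Step 3 — With the output port shorted to ground, the output series arm Z2 runs from the junction to ground; the shunt arm Z3 also runs from the junction to ground. They appear in parallel: Z3 || Z2 = 25.48 + j6.425 Ω.
Step 4 — Series with input arm Z1: Z_in = Z1 + (Z3 || Z2) = 88.18 + j6.425 Ω = 88.41∠4.2° Ω.
Step 5 — Source phasor: V = 27.9∠131.2° V = -18.38 + j20.99 V.
Step 6 — Current: I = V / Z = -0.1901 + j0.2519 A = 0.3156∠127.0° A.
Step 7 — Complex power: S = V·I* = 8.781 + j0.6398 VA.
Step 8 — Real power: P = Re(S) = 8.781 W.
Step 9 — Reactive power: Q = Im(S) = 0.6398 VAR.
Step 10 — Apparent power: |S| = 8.804 VA.
Step 11 — Power factor: PF = P/|S| = 0.9974 (lagging).

(a) P = 8.781 W  (b) Q = 0.6398 VAR  (c) S = 8.804 VA  (d) PF = 0.9974 (lagging)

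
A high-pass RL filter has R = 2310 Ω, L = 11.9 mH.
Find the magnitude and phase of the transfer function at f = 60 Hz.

Step 1 — Angular frequency: ω = 2π·60 = 377 rad/s.
Step 2 — Transfer function: H(jω) = jωL/(R + jωL).
Step 3 — Numerator jωL = j·4.486; denominator R + jωL = 2310 + j4.486.
Step 4 — H = 3.772e-06 + j0.001942.
Step 5 — Magnitude: |H| = 0.001942 (-54.2 dB); phase: φ = 89.9°.

|H| = 0.001942 (-54.2 dB), φ = 89.9°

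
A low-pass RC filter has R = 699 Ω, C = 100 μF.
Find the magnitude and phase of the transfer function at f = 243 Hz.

Step 1 — Angular frequency: ω = 2π·243 = 1527 rad/s.
Step 2 — Transfer function: H(jω) = 1/(1 + jωRC).
Step 3 — Denominator: 1 + jωRC = 1 + j·1527·699·0.0001 = 1 + j106.7.
Step 4 — H = 8.779e-05 - j0.009369.
Step 5 — Magnitude: |H| = 0.00937 (-40.6 dB); phase: φ = -89.5°.

|H| = 0.00937 (-40.6 dB), φ = -89.5°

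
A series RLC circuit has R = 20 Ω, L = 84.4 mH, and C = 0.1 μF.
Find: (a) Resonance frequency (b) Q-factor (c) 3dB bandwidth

Step 1 — Resonance: ω₀ = 1/√(LC) = 1/√(0.0844·1e-07) = 1.089e+04 rad/s.
Step 2 — f₀ = ω₀/(2π) = 1732 Hz.
Step 3 — Series Q: Q = ω₀L/R = 1.089e+04·0.0844/20 = 45.93.
Step 4 — Bandwidth: Δω = ω₀/Q = 237 rad/s; BW = Δω/(2π) = 37.71 Hz.

(a) f₀ = 1732 Hz  (b) Q = 45.93  (c) BW = 37.71 Hz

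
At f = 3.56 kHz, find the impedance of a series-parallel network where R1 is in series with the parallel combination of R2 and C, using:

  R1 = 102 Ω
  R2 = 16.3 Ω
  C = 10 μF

Step 1 — Angular frequency: ω = 2π·f = 2π·3560 = 2.237e+04 rad/s.
Step 2 — Component impedances:
  R1: Z = R = 102 Ω
  R2: Z = R = 16.3 Ω
  C: Z = 1/(jωC) = -j/(ω·C) = 0 - j4.471 Ω
Step 3 — Parallel branch: R2 || C = 1/(1/R2 + 1/C) = 1.14 - j4.158 Ω.
Step 4 — Series with R1: Z_total = R1 + (R2 || C) = 103.1 - j4.158 Ω = 103.2∠-2.3° Ω.

Z = 103.1 - j4.158 Ω = 103.2∠-2.3° Ω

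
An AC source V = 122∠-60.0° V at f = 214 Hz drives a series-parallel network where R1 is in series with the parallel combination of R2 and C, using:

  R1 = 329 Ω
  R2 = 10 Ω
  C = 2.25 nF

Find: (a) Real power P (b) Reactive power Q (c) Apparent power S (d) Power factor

Step 1 — Angular frequency: ω = 2π·f = 2π·214 = 1345 rad/s.
Step 2 — Component impedances:
  R1: Z = R = 329 Ω
  R2: Z = R = 10 Ω
  C: Z = 1/(jωC) = -j/(ω·C) = 0 - j3.305e+05 Ω
Step 3 — Parallel branch: R2 || C = 1/(1/R2 + 1/C) = 10 - j0.0003025 Ω.
Step 4 — Series with R1: Z_total = R1 + (R2 || C) = 339 - j0.0003025 Ω = 339∠-0.0° Ω.
Step 5 — Source phasor: V = 122∠-60.0° V = 61 - j105.7 V.
Step 6 — Current: I = V / Z = 0.1799 - j0.3117 A = 0.3599∠-60.0° A.
Step 7 — Complex power: S = V·I* = 43.91 - j3.918e-05 VA.
Step 8 — Real power: P = Re(S) = 43.91 W.
Step 9 — Reactive power: Q = Im(S) = -3.918e-05 VAR.
Step 10 — Apparent power: |S| = 43.91 VA.
Step 11 — Power factor: PF = P/|S| = 1 (leading).

(a) P = 43.91 W  (b) Q = -3.918e-05 VAR  (c) S = 43.91 VA  (d) PF = 1 (leading)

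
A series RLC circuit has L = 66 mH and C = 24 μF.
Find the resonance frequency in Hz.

Step 1 — Resonance condition Im(Z)=0 gives ω₀ = 1/√(LC).
Step 2 — ω₀ = 1/√(0.066·2.4e-05) = 794.6 rad/s.
Step 3 — f₀ = ω₀/(2π) = 126.5 Hz.

f₀ = 126.5 Hz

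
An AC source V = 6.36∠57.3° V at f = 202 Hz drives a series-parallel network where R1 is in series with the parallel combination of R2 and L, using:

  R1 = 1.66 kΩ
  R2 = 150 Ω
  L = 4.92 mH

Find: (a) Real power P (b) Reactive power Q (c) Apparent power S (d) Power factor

Step 1 — Angular frequency: ω = 2π·f = 2π·202 = 1269 rad/s.
Step 2 — Component impedances:
  R1: Z = R = 1660 Ω
  R2: Z = R = 150 Ω
  L: Z = jωL = j·1269·0.00492 = 0 + j6.244 Ω
Step 3 — Parallel branch: R2 || L = 1/(1/R2 + 1/L) = 0.2595 + j6.234 Ω.
Step 4 — Series with R1: Z_total = R1 + (R2 || L) = 1660 + j6.234 Ω = 1660∠0.2° Ω.
Step 5 — Source phasor: V = 6.36∠57.3° V = 3.436 + j5.352 V.
Step 6 — Current: I = V / Z = 0.002082 + j0.003216 A = 0.003831∠57.1° A.
Step 7 — Complex power: S = V·I* = 0.02436 + j9.147e-05 VA.
Step 8 — Real power: P = Re(S) = 0.02436 W.
Step 9 — Reactive power: Q = Im(S) = 9.147e-05 VAR.
Step 10 — Apparent power: |S| = 0.02436 VA.
Step 11 — Power factor: PF = P/|S| = 1 (lagging).

(a) P = 0.02436 W  (b) Q = 9.147e-05 VAR  (c) S = 0.02436 VA  (d) PF = 1 (lagging)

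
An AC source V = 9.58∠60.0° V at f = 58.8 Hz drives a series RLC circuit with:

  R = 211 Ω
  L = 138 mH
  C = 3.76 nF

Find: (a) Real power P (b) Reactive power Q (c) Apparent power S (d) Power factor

Step 1 — Angular frequency: ω = 2π·f = 2π·58.8 = 369.5 rad/s.
Step 2 — Component impedances:
  R: Z = R = 211 Ω
  L: Z = jωL = j·369.5·0.138 = 0 + j50.98 Ω
  C: Z = 1/(jωC) = -j/(ω·C) = 0 - j7.199e+05 Ω
Step 3 — Series combination: Z_total = R + L + C = 211 - j7.198e+05 Ω = 7.198e+05∠-90.0° Ω.
Step 4 — Source phasor: V = 9.58∠60.0° V = 4.79 + j8.297 V.
Step 5 — Current: I = V / Z = -1.152e-05 + j6.658e-06 A = 1.331e-05∠150.0° A.
Step 6 — Complex power: S = V·I* = 3.737e-08 - j0.0001275 VA.
Step 7 — Real power: P = Re(S) = 3.737e-08 W.
Step 8 — Reactive power: Q = Im(S) = -0.0001275 VAR.
Step 9 — Apparent power: |S| = 0.0001275 VA.
Step 10 — Power factor: PF = P/|S| = 0.0002931 (leading).

(a) P = 3.737e-08 W  (b) Q = -0.0001275 VAR  (c) S = 0.0001275 VA  (d) PF = 0.0002931 (leading)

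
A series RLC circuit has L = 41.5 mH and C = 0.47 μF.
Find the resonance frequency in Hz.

Step 1 — Resonance condition Im(Z)=0 gives ω₀ = 1/√(LC).
Step 2 — ω₀ = 1/√(0.0415·4.7e-07) = 7160 rad/s.
Step 3 — f₀ = ω₀/(2π) = 1140 Hz.

f₀ = 1140 Hz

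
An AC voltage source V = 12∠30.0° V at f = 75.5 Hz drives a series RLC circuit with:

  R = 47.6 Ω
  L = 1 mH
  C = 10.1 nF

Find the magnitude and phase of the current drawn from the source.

Step 1 — Angular frequency: ω = 2π·f = 2π·75.5 = 474.4 rad/s.
Step 2 — Component impedances:
  R: Z = R = 47.6 Ω
  L: Z = jωL = j·474.4·0.001 = 0 + j0.4744 Ω
  C: Z = 1/(jωC) = -j/(ω·C) = 0 - j2.087e+05 Ω
Step 3 — Series combination: Z_total = R + L + C = 47.6 - j2.087e+05 Ω = 2.087e+05∠-90.0° Ω.
Step 4 — Source phasor: V = 12∠30.0° V = 10.39 + j6 V.
Step 5 — Ohm's law: I = V / Z_total = (10.39 + j6) / (47.6 - j2.087e+05) = -2.874e-05 + j4.98e-05 A.
Step 6 — Convert to polar: |I| = 5.75e-05 A, ∠I = 120.0°.

I = 5.75e-05∠120.0° A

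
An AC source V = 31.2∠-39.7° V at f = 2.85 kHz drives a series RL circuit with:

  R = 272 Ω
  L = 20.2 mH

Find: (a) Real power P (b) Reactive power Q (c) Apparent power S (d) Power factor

Step 1 — Angular frequency: ω = 2π·f = 2π·2850 = 1.791e+04 rad/s.
Step 2 — Component impedances:
  R: Z = R = 272 Ω
  L: Z = jωL = j·1.791e+04·0.0202 = 0 + j361.7 Ω
Step 3 — Series combination: Z_total = R + L = 272 + j361.7 Ω = 452.6∠53.1° Ω.
Step 4 — Source phasor: V = 31.2∠-39.7° V = 24.01 - j19.93 V.
Step 5 — Current: I = V / Z = -0.003318 - j0.06886 A = 0.06894∠-92.8° A.
Step 6 — Complex power: S = V·I* = 1.293 + j1.719 VA.
Step 7 — Real power: P = Re(S) = 1.293 W.
Step 8 — Reactive power: Q = Im(S) = 1.719 VAR.
Step 9 — Apparent power: |S| = 2.151 VA.
Step 10 — Power factor: PF = P/|S| = 0.601 (lagging).

(a) P = 1.293 W  (b) Q = 1.719 VAR  (c) S = 2.151 VA  (d) PF = 0.601 (lagging)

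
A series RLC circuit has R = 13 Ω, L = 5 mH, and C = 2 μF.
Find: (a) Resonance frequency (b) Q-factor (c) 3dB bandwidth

Step 1 — Resonance: ω₀ = 1/√(LC) = 1/√(0.005·2e-06) = 1e+04 rad/s.
Step 2 — f₀ = ω₀/(2π) = 1592 Hz.
Step 3 — Series Q: Q = ω₀L/R = 1e+04·0.005/13 = 3.846.
Step 4 — Bandwidth: Δω = ω₀/Q = 2600 rad/s; BW = Δω/(2π) = 413.8 Hz.

(a) f₀ = 1592 Hz  (b) Q = 3.846  (c) BW = 413.8 Hz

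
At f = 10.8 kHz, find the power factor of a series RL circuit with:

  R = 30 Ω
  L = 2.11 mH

Step 1 — Angular frequency: ω = 2π·f = 2π·1.08e+04 = 6.786e+04 rad/s.
Step 2 — Component impedances:
  R: Z = R = 30 Ω
  L: Z = jωL = j·6.786e+04·0.00211 = 0 + j143.2 Ω
Step 3 — Series combination: Z_total = R + L = 30 + j143.2 Ω = 146.3∠78.2° Ω.
Step 4 — Power factor: PF = cos(φ) = Re(Z)/|Z| = 30/146.3 = 0.2051.
Step 5 — Type: Im(Z) = 143.2 ⇒ lagging (phase φ = 78.2°).

PF = 0.2051 (lagging, φ = 78.2°)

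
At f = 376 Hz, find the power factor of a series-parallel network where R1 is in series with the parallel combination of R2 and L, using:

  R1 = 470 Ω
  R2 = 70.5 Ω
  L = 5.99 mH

Step 1 — Angular frequency: ω = 2π·f = 2π·376 = 2362 rad/s.
Step 2 — Component impedances:
  R1: Z = R = 470 Ω
  R2: Z = R = 70.5 Ω
  L: Z = jωL = j·2362·0.00599 = 0 + j14.15 Ω
Step 3 — Parallel branch: R2 || L = 1/(1/R2 + 1/L) = 2.731 + j13.6 Ω.
Step 4 — Series with R1: Z_total = R1 + (R2 || L) = 472.7 + j13.6 Ω = 472.9∠1.6° Ω.
Step 5 — Power factor: PF = cos(φ) = Re(Z)/|Z| = 472.7/472.9 = 0.9996.
Step 6 — Type: Im(Z) = 13.6 ⇒ lagging (phase φ = 1.6°).

PF = 0.9996 (lagging, φ = 1.6°)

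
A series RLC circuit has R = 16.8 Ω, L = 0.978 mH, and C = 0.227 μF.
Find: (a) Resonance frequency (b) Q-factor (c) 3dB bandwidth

Step 1 — Resonance: ω₀ = 1/√(LC) = 1/√(0.000978·2.27e-07) = 6.711e+04 rad/s.
Step 2 — f₀ = ω₀/(2π) = 1.068e+04 Hz.
Step 3 — Series Q: Q = ω₀L/R = 6.711e+04·0.000978/16.8 = 3.907.
Step 4 — Bandwidth: Δω = ω₀/Q = 1.718e+04 rad/s; BW = Δω/(2π) = 2734 Hz.

(a) f₀ = 1.068e+04 Hz  (b) Q = 3.907  (c) BW = 2734 Hz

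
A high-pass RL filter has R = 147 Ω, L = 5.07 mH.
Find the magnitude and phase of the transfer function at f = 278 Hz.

Step 1 — Angular frequency: ω = 2π·278 = 1747 rad/s.
Step 2 — Transfer function: H(jω) = jωL/(R + jωL).
Step 3 — Numerator jωL = j·8.856; denominator R + jωL = 147 + j8.856.
Step 4 — H = 0.003616 + j0.06003.
Step 5 — Magnitude: |H| = 0.06014 (-24.4 dB); phase: φ = 86.6°.

|H| = 0.06014 (-24.4 dB), φ = 86.6°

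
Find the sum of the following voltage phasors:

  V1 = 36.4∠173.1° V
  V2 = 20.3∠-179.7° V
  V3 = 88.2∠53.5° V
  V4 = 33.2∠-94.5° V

Step 1 — Convert each phasor to rectangular form:
  V1 = 36.4·(cos(173.1°) + j·sin(173.1°)) = -36.14 + j4.373 V
  V2 = 20.3·(cos(-179.7°) + j·sin(-179.7°)) = -20.3 - j0.1063 V
  V3 = 88.2·(cos(53.5°) + j·sin(53.5°)) = 52.46 + j70.9 V
  V4 = 33.2·(cos(-94.5°) + j·sin(-94.5°)) = -2.605 - j33.1 V
Step 2 — Sum components: V_total = -6.578 + j42.07 V.
Step 3 — Convert to polar: |V_total| = 42.58 V, ∠V_total = 98.9°.

V_total = 42.58∠98.9° V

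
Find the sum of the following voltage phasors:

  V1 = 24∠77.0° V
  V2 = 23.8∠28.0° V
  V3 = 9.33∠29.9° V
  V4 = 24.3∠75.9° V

Step 1 — Convert each phasor to rectangular form:
  V1 = 24·(cos(77.0°) + j·sin(77.0°)) = 5.399 + j23.38 V
  V2 = 23.8·(cos(28.0°) + j·sin(28.0°)) = 21.01 + j11.17 V
  V3 = 9.33·(cos(29.9°) + j·sin(29.9°)) = 8.088 + j4.651 V
  V4 = 24.3·(cos(75.9°) + j·sin(75.9°)) = 5.92 + j23.57 V
Step 2 — Sum components: V_total = 40.42 + j62.78 V.
Step 3 — Convert to polar: |V_total| = 74.66 V, ∠V_total = 57.2°.

V_total = 74.66∠57.2° V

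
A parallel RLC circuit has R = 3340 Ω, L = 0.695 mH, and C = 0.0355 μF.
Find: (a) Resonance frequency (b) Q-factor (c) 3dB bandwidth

Step 1 — Resonance: ω₀ = 1/√(LC) = 1/√(0.000695·3.55e-08) = 2.013e+05 rad/s.
Step 2 — f₀ = ω₀/(2π) = 3.204e+04 Hz.
Step 3 — Parallel Q: Q = R/(ω₀L) = 3340/(2.013e+05·0.000695) = 23.87.
Step 4 — Bandwidth: Δω = ω₀/Q = 8434 rad/s; BW = Δω/(2π) = 1342 Hz.

(a) f₀ = 3.204e+04 Hz  (b) Q = 23.87  (c) BW = 1342 Hz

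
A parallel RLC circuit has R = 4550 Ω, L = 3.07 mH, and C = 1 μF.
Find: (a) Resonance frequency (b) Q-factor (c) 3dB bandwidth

Step 1 — Resonance: ω₀ = 1/√(LC) = 1/√(0.00307·1e-06) = 1.805e+04 rad/s.
Step 2 — f₀ = ω₀/(2π) = 2872 Hz.
Step 3 — Parallel Q: Q = R/(ω₀L) = 4550/(1.805e+04·0.00307) = 82.12.
Step 4 — Bandwidth: Δω = ω₀/Q = 219.8 rad/s; BW = Δω/(2π) = 34.98 Hz.

(a) f₀ = 2872 Hz  (b) Q = 82.12  (c) BW = 34.98 Hz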